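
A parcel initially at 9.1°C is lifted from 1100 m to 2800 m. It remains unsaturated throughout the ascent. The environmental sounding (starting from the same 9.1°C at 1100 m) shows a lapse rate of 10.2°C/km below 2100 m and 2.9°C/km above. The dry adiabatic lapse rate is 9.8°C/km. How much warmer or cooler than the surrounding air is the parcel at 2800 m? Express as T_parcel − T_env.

-4.43°C (parcel cooler than environment)

Parcel:
  1100–2800 m, dry: Δz = 1.7 km ⇒ ΔT = -16.66°C; T = -7.56°C
Environment:
  1100–2100 m, environment, lower layer: Δz = 1 km ⇒ ΔT = -10.2°C; T = -1.1°C
  2100–2800 m, environment, upper layer: Δz = 0.7 km ⇒ ΔT = -2.03°C; T = -3.13°C
T_parcel − T_env = -7.56 − (-3.13) = -4.43°C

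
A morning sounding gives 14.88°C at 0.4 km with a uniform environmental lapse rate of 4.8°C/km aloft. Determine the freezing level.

Height above start = (14.88 − 0) / 4.8 = 3.1 km
Altitude = 400 m + 3100 m = 3500 m

3.5 km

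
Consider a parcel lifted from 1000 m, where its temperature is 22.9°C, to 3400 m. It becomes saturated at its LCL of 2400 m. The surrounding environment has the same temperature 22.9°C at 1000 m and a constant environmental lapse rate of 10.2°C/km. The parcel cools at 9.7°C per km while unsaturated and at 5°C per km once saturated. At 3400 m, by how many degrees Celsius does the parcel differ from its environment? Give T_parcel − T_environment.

Parcel:
  1000–2400 m, dry: Δz = 1.4 km ⇒ ΔT = -13.58°C; T = 9.32°C
  2400–3400 m, saturated: Δz = 1 km ⇒ ΔT = -5°C; T = 4.32°C
Environment:
  1000–3400 m, environment: Δz = 2.4 km ⇒ ΔT = -24.48°C; T = -1.58°C
T_parcel − T_env = 4.32 − (-1.58) = +5.9°C

+5.9°C (parcel warmer than environment)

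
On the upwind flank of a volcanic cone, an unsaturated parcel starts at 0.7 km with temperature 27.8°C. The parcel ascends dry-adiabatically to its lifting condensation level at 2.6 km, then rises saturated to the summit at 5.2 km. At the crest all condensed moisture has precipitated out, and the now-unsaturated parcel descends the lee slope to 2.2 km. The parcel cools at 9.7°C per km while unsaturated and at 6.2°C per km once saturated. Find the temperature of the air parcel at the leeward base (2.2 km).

Dry to 2600 m: -9.7 × 1.9 km = -18.43°C, so T = 9.37°C.
Saturated to 5200 m: -6.2 × 2.6 km = -16.12°C, so T = -6.75°C.
Dry descent to 2200 m: +9.7 × 3 km = +29.1°C, so T = 22.35°C.

22.35°C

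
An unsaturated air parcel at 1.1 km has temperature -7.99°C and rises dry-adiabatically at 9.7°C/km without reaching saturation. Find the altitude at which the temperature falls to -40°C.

4.4 km

Height above start = (-7.99 − (-40)) / 9.7 = 3.3 km
Altitude = 1100 m + 3300 m = 4400 m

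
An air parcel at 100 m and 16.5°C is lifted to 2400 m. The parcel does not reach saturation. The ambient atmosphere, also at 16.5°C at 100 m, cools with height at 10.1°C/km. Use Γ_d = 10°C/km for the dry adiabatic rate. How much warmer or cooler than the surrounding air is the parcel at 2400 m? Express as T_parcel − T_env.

+0.23°C (parcel warmer than environment)

Parcel:
  Dry to 2400 m: -10 × 2.3 km = -23°C, so T = -6.5°C.
Environment:
  Environment to 2400 m: -10.1 × 2.3 km = -23.23°C, so T = -6.73°C.
T_parcel − T_env = -6.5 − (-6.73) = +0.23°C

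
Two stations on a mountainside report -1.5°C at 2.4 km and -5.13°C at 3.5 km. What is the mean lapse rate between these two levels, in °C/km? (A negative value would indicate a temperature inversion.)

3.3°C/km

Γ = −ΔT/Δz = (-1.5 − (-5.13)) / (3500 − 2400) m
  = 3.63°C / 1.1 km = 3.3°C/km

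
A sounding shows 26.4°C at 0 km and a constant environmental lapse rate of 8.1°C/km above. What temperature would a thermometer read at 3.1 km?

Environmental to 3100 m: -8.1 × 3.1 km = -25.11°C, so T = 1.29°C.

1.29°C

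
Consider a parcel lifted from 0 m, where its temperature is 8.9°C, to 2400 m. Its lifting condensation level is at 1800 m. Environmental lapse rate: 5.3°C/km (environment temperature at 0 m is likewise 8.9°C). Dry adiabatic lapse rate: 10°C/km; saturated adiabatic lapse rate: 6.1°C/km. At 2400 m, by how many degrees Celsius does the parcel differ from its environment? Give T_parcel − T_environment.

-8.94°C (parcel cooler than environment)

Parcel:
  0 → 1800 m (dry, 10°C/km): ΔT = -10 × 1.8 = -18°C → T = -9.1°C
  1800 → 2400 m (saturated, 6.1°C/km): ΔT = -6.1 × 0.6 = -3.66°C → T = -12.76°C
Environment:
  0 → 2400 m (environment, 5.3°C/km): ΔT = -5.3 × 2.4 = -12.72°C → T = -3.82°C
T_parcel − T_env = -12.76 − (-3.82) = -8.94°C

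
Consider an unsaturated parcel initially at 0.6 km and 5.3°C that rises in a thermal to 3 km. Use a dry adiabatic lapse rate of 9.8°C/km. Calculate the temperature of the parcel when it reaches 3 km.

From 600 m to 3000 m (dry adiabatic): cools by 9.8 × 2.4 = 23.52°C, giving -18.22°C.

-18.22°C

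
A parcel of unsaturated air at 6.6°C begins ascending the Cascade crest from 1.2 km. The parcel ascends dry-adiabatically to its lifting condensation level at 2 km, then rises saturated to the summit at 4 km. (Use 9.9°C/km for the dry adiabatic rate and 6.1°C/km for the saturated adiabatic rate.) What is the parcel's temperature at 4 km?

Dry to 2000 m: -9.9 × 0.8 km = -7.92°C, so T = -1.32°C.
Saturated to 4000 m: -6.1 × 2 km = -12.2°C, so T = -13.52°C.

-13.52°C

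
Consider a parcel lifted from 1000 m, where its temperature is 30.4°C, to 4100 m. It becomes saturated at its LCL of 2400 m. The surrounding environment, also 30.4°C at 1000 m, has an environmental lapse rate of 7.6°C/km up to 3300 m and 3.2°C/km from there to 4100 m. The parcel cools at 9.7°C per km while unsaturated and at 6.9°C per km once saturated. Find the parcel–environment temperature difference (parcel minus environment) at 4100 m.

Parcel:
  From 1000 m to 2400 m (dry): cools by 9.7 × 1.4 = 13.58°C, giving 16.82°C.
  From 2400 m to 4100 m (saturated): cools by 6.9 × 1.7 = 11.73°C, giving 5.09°C.
Environment:
  From 1000 m to 3300 m (environment, lower layer): cools by 7.6 × 2.3 = 17.48°C, giving 12.92°C.
  From 3300 m to 4100 m (environment, upper layer): cools by 3.2 × 0.8 = 2.56°C, giving 10.36°C.
T_parcel − T_env = 5.09 − 10.36 = -5.27°C

-5.27°C (parcel cooler than environment)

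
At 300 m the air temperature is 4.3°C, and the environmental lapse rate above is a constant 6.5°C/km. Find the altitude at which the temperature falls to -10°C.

2500 m

Height above start = (4.3 − (-10)) / 6.5 = 2.2 km
Altitude = 300 m + 2200 m = 2500 m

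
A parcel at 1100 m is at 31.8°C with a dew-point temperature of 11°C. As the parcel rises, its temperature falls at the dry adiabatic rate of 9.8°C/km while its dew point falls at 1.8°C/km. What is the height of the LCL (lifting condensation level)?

T and T_d converge at 9.8 − 1.8 = 8°C per km
Height above start = (31.8 − 11) / 8 = 2.6 km
LCL altitude = 1100 m + 2600 m = 3700 m

3700 m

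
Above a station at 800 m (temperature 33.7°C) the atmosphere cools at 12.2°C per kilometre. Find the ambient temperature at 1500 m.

25.16°C

800 → 1500 m (environmental, 12.2°C/km): ΔT = -12.2 × 0.7 = -8.54°C → T = 25.16°C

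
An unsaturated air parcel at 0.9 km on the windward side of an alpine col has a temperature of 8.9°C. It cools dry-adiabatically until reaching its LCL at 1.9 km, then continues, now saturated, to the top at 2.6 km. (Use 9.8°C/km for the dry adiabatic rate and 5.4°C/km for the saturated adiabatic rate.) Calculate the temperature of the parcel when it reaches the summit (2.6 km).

-4.68°C

900 → 1900 m (dry, 9.8°C/km): ΔT = -9.8 × 1 = -9.8°C → T = -0.9°C
1900 → 2600 m (saturated, 5.4°C/km): ΔT = -5.4 × 0.7 = -3.78°C → T = -4.68°C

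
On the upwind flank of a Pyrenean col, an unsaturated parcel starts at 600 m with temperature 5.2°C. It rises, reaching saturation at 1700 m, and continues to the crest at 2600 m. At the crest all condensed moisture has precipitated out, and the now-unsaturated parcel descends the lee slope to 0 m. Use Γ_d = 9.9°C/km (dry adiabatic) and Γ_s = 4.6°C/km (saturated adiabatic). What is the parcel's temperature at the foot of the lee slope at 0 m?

600 → 1700 m (dry, 9.9°C/km): ΔT = -9.9 × 1.1 = -10.89°C → T = -5.69°C
1700 → 2600 m (saturated, 4.6°C/km): ΔT = -4.6 × 0.9 = -4.14°C → T = -9.83°C
2600 → 0 m (dry descent, 9.9°C/km): ΔT = +9.9 × 2.6 = +25.74°C → T = 15.91°C

15.91°C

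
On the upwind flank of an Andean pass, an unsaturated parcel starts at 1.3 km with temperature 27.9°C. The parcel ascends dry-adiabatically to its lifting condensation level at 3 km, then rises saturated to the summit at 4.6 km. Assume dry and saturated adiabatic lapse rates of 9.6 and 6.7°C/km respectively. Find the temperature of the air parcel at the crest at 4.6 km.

1300 → 3000 m (dry, 9.6°C/km): ΔT = -9.6 × 1.7 = -16.32°C → T = 11.58°C
3000 → 4600 m (saturated, 6.7°C/km): ΔT = -6.7 × 1.6 = -10.72°C → T = 0.86°C

0.86°C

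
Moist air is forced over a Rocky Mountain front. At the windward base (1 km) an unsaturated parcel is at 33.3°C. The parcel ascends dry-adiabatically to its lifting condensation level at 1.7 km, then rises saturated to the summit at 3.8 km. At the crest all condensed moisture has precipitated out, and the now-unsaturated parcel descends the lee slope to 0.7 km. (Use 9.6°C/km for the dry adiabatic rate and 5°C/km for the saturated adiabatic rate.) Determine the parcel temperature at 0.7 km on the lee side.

1000–1700 m, dry: Δz = 0.7 km ⇒ ΔT = -6.72°C; T = 26.58°C
1700–3800 m, saturated: Δz = 2.1 km ⇒ ΔT = -10.5°C; T = 16.08°C
3800–700 m, dry descent: Δz = 3.1 km ⇒ ΔT = +29.76°C; T = 45.84°C

45.84°C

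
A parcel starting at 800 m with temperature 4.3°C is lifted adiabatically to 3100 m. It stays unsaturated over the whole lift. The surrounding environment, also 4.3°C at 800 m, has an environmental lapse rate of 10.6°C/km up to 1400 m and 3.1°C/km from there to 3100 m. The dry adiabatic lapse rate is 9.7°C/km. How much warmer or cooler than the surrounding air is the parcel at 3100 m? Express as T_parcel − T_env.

Parcel:
  From 800 m to 3100 m (dry): cools by 9.7 × 2.3 = 22.31°C, giving -18.01°C.
Environment:
  From 800 m to 1400 m (environment, lower layer): cools by 10.6 × 0.6 = 6.36°C, giving -2.06°C.
  From 1400 m to 3100 m (environment, upper layer): cools by 3.1 × 1.7 = 5.27°C, giving -7.33°C.
T_parcel − T_env = -18.01 − (-7.33) = -10.68°C

-10.68°C (parcel cooler than environment)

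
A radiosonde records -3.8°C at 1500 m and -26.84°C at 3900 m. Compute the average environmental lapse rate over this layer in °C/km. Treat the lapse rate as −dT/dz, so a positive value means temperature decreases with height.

9.6°C/km

Γ = −ΔT/Δz = (-3.8 − (-26.84)) / (3900 − 1500) m
  = 23.04°C / 2.4 km = 9.6°C/km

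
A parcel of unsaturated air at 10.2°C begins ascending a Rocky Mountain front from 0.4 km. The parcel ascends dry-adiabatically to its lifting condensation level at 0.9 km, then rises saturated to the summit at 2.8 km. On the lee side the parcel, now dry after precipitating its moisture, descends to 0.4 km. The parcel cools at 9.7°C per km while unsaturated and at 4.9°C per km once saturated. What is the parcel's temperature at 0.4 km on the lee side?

19.32°C

Dry to 900 m: -9.7 × 0.5 km = -4.85°C, so T = 5.35°C.
Saturated to 2800 m: -4.9 × 1.9 km = -9.31°C, so T = -3.96°C.
Dry descent to 400 m: +9.7 × 2.4 km = +23.28°C, so T = 19.32°C.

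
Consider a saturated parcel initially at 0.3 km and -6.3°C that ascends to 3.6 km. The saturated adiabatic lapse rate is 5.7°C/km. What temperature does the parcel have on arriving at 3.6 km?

-25.11°C

300 → 3600 m (saturated adiabatic, 5.7°C/km): ΔT = -5.7 × 3.3 = -18.81°C → T = -25.11°C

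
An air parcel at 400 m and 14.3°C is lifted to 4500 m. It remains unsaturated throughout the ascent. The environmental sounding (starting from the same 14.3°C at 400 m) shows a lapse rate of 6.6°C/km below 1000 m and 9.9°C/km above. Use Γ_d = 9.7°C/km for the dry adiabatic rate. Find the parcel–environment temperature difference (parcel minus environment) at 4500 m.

Parcel:
  From 400 m to 4500 m (dry): cools by 9.7 × 4.1 = 39.77°C, giving -25.47°C.
Environment:
  From 400 m to 1000 m (environment, lower layer): cools by 6.6 × 0.6 = 3.96°C, giving 10.34°C.
  From 1000 m to 4500 m (environment, upper layer): cools by 9.9 × 3.5 = 34.65°C, giving -24.31°C.
T_parcel − T_env = -25.47 − (-24.31) = -1.16°C

-1.16°C (parcel cooler than environment)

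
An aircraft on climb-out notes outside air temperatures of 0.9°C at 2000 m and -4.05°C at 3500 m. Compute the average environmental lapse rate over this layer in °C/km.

3.3°C/km

Γ = −ΔT/Δz = (0.9 − (-4.05)) / (3500 − 2000) m
  = 4.95°C / 1.5 km = 3.3°C/km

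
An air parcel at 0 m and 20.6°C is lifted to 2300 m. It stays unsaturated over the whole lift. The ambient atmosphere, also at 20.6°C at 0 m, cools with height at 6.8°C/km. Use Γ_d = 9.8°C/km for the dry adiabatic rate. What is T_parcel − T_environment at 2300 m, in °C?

-6.9°C (parcel cooler than environment)

Parcel:
  0 → 2300 m (dry, 9.8°C/km): ΔT = -9.8 × 2.3 = -22.54°C → T = -1.94°C
Environment:
  0 → 2300 m (environment, 6.8°C/km): ΔT = -6.8 × 2.3 = -15.64°C → T = 4.96°C
T_parcel − T_env = -1.94 − 4.96 = -6.9°C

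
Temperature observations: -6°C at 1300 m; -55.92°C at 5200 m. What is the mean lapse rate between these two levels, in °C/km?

12.8°C/km

Γ = −ΔT/Δz = (-6 − (-55.92)) / (5200 − 1300) m
  = 49.92°C / 3.9 km = 12.8°C/km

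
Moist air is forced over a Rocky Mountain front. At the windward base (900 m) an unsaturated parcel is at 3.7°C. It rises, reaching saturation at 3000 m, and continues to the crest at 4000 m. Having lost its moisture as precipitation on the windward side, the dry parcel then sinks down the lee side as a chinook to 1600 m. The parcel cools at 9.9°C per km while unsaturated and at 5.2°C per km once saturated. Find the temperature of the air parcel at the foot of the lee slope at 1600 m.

1.47°C

900 → 3000 m (dry, 9.9°C/km): ΔT = -9.9 × 2.1 = -20.79°C → T = -17.09°C
3000 → 4000 m (saturated, 5.2°C/km): ΔT = -5.2 × 1 = -5.2°C → T = -22.29°C
4000 → 1600 m (dry descent, 9.9°C/km): ΔT = +9.9 × 2.4 = +23.76°C → T = 1.47°C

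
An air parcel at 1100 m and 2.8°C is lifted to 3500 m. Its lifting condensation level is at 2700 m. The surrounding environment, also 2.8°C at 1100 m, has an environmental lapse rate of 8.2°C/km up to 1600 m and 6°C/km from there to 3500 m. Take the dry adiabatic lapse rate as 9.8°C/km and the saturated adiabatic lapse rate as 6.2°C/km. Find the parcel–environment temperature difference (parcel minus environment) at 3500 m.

Parcel:
  1100–2700 m, dry: Δz = 1.6 km ⇒ ΔT = -15.68°C; T = -12.88°C
  2700–3500 m, saturated: Δz = 0.8 km ⇒ ΔT = -4.96°C; T = -17.84°C
Environment:
  1100–1600 m, environment, lower layer: Δz = 0.5 km ⇒ ΔT = -4.1°C; T = -1.3°C
  1600–3500 m, environment, upper layer: Δz = 1.9 km ⇒ ΔT = -11.4°C; T = -12.7°C
T_parcel − T_env = -17.84 − (-12.7) = -5.14°C

-5.14°C (parcel cooler than environment)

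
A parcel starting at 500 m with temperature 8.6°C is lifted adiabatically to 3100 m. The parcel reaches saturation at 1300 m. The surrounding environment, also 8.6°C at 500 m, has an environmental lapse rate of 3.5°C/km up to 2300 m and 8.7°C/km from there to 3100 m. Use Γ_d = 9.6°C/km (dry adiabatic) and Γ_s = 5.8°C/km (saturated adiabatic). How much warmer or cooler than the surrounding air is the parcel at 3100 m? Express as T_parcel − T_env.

-4.86°C (parcel cooler than environment)

Parcel:
  500 → 1300 m (dry, 9.6°C/km): ΔT = -9.6 × 0.8 = -7.68°C → T = 0.92°C
  1300 → 3100 m (saturated, 5.8°C/km): ΔT = -5.8 × 1.8 = -10.44°C → T = -9.52°C
Environment:
  500 → 2300 m (environment, lower layer, 3.5°C/km): ΔT = -3.5 × 1.8 = -6.3°C → T = 2.3°C
  2300 → 3100 m (environment, upper layer, 8.7°C/km): ΔT = -8.7 × 0.8 = -6.96°C → T = -4.66°C
T_parcel − T_env = -9.52 − (-4.66) = -4.86°C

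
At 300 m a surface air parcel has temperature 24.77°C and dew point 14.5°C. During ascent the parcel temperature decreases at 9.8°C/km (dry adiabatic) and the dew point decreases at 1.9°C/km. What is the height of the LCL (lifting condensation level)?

T and T_d converge at 9.8 − 1.9 = 7.9°C per km
Height above start = (24.77 − 14.5) / 7.9 = 1.3 km
LCL altitude = 300 m + 1300 m = 1600 m

1600 m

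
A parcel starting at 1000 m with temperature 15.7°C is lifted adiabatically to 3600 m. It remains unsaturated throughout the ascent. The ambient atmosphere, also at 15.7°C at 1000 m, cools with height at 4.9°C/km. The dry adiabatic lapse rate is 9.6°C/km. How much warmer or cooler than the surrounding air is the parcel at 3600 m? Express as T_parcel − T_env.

-12.22°C (parcel cooler than environment)

Parcel:
  1000 → 3600 m (dry, 9.6°C/km): ΔT = -9.6 × 2.6 = -24.96°C → T = -9.26°C
Environment:
  1000 → 3600 m (environment, 4.9°C/km): ΔT = -4.9 × 2.6 = -12.74°C → T = 2.96°C
T_parcel − T_env = -9.26 − 2.96 = -12.22°C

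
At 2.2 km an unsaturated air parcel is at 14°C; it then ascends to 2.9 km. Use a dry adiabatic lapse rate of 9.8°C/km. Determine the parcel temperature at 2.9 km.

7.14°C

Dry adiabatic to 2900 m: -9.8 × 0.7 km = -6.86°C, so T = 7.14°C.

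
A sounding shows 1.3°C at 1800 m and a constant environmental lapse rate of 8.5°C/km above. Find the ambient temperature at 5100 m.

1800 → 5100 m (environmental, 8.5°C/km): ΔT = -8.5 × 3.3 = -28.05°C → T = -26.75°C

-26.75°C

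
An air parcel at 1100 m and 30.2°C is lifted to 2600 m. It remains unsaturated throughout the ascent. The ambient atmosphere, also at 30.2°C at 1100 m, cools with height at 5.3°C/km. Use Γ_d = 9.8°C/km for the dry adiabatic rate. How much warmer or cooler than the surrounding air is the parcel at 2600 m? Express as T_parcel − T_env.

-6.75°C (parcel cooler than environment)

Parcel:
  From 1100 m to 2600 m (dry): cools by 9.8 × 1.5 = 14.7°C, giving 15.5°C.
Environment:
  From 1100 m to 2600 m (environment): cools by 5.3 × 1.5 = 7.95°C, giving 22.25°C.
T_parcel − T_env = 15.5 − 22.25 = -6.75°C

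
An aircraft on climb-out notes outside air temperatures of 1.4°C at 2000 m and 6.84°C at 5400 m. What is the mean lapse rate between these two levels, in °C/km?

-1.6°C/km

Γ = −ΔT/Δz = (1.4 − 6.84) / (5400 − 2000) m
  = -5.44°C / 3.4 km = -1.6°C/km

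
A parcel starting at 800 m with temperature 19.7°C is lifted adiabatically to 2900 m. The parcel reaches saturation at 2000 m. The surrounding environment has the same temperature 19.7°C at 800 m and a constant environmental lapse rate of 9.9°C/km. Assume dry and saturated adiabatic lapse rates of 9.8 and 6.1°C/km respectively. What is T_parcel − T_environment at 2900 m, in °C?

+3.54°C (parcel warmer than environment)

Parcel:
  800–2000 m, dry: Δz = 1.2 km ⇒ ΔT = -11.76°C; T = 7.94°C
  2000–2900 m, saturated: Δz = 0.9 km ⇒ ΔT = -5.49°C; T = 2.45°C
Environment:
  800–2900 m, environment: Δz = 2.1 km ⇒ ΔT = -20.79°C; T = -1.09°C
T_parcel − T_env = 2.45 − (-1.09) = +3.54°C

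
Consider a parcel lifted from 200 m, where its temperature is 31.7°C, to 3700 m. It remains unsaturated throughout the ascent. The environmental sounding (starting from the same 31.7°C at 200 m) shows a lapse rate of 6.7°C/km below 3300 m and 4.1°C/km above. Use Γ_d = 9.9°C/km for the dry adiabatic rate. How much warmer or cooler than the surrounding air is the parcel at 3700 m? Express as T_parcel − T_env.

-12.24°C (parcel cooler than environment)

Parcel:
  200–3700 m, dry: Δz = 3.5 km ⇒ ΔT = -34.65°C; T = -2.95°C
Environment:
  200–3300 m, environment, lower layer: Δz = 3.1 km ⇒ ΔT = -20.77°C; T = 10.93°C
  3300–3700 m, environment, upper layer: Δz = 0.4 km ⇒ ΔT = -1.64°C; T = 9.29°C
T_parcel − T_env = -2.95 − 9.29 = -12.24°C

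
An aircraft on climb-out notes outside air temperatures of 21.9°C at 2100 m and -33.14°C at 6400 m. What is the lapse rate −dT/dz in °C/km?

Γ = −ΔT/Δz = (21.9 − (-33.14)) / (6400 − 2100) m
  = 55.04°C / 4.3 km = 12.8°C/km

12.8°C/km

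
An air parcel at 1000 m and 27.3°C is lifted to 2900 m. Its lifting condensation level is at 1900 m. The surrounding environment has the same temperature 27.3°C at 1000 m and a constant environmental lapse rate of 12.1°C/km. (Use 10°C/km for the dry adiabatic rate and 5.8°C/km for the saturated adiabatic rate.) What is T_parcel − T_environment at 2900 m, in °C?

+8.19°C (parcel warmer than environment)

Parcel:
  From 1000 m to 1900 m (dry): cools by 10 × 0.9 = 9°C, giving 18.3°C.
  From 1900 m to 2900 m (saturated): cools by 5.8 × 1 = 5.8°C, giving 12.5°C.
Environment:
  From 1000 m to 2900 m (environment): cools by 12.1 × 1.9 = 22.99°C, giving 4.31°C.
T_parcel − T_env = 12.5 − 4.31 = +8.19°C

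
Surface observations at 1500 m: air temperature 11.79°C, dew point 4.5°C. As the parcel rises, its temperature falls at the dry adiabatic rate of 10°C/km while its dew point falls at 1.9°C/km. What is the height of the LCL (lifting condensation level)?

T and T_d converge at 10 − 1.9 = 8.1°C per km
Height above start = (11.79 − 4.5) / 8.1 = 0.9 km
LCL altitude = 1500 m + 900 m = 2400 m

2400 m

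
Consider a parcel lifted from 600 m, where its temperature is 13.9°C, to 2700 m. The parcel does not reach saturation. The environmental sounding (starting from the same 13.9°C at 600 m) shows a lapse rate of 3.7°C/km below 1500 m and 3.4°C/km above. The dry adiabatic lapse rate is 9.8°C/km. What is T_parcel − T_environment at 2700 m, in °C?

-13.17°C (parcel cooler than environment)

Parcel:
  600–2700 m, dry: Δz = 2.1 km ⇒ ΔT = -20.58°C; T = -6.68°C
Environment:
  600–1500 m, environment, lower layer: Δz = 0.9 km ⇒ ΔT = -3.33°C; T = 10.57°C
  1500–2700 m, environment, upper layer: Δz = 1.2 km ⇒ ΔT = -4.08°C; T = 6.49°C
T_parcel − T_env = -6.68 − 6.49 = -13.17°C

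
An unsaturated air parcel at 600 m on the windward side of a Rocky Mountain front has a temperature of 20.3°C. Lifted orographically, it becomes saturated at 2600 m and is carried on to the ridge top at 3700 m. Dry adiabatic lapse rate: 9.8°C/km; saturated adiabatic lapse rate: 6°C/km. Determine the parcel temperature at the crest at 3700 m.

600–2600 m, dry: Δz = 2 km ⇒ ΔT = -19.6°C; T = 0.7°C
2600–3700 m, saturated: Δz = 1.1 km ⇒ ΔT = -6.6°C; T = -5.9°C

-5.9°C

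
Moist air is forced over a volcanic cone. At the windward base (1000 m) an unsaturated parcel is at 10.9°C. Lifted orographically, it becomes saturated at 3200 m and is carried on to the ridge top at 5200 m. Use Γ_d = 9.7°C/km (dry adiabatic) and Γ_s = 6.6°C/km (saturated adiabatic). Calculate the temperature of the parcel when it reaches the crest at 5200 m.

-23.64°C

Dry to 3200 m: -9.7 × 2.2 km = -21.34°C, so T = -10.44°C.
Saturated to 5200 m: -6.6 × 2 km = -13.2°C, so T = -23.64°C.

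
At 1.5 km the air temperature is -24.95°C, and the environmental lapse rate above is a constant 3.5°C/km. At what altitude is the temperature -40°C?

5.8 km

Height above start = (-24.95 − (-40)) / 3.5 = 4.3 km
Altitude = 1500 m + 4300 m = 5800 m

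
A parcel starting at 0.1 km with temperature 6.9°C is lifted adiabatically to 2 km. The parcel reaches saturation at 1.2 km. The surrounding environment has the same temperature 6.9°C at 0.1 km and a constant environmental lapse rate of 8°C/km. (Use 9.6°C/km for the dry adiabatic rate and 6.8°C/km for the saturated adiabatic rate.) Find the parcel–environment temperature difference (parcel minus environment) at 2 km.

-0.8°C (parcel cooler than environment)

Parcel:
  100–1200 m, dry: Δz = 1.1 km ⇒ ΔT = -10.56°C; T = -3.66°C
  1200–2000 m, saturated: Δz = 0.8 km ⇒ ΔT = -5.44°C; T = -9.1°C
Environment:
  100–2000 m, environment: Δz = 1.9 km ⇒ ΔT = -15.2°C; T = -8.3°C
T_parcel − T_env = -9.1 − (-8.3) = -0.8°C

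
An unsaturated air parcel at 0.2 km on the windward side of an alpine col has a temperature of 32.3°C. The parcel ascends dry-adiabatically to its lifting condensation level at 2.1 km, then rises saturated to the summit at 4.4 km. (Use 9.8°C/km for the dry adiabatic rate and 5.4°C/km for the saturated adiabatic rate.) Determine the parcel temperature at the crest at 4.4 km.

1.26°C

200–2100 m, dry: Δz = 1.9 km ⇒ ΔT = -18.62°C; T = 13.68°C
2100–4400 m, saturated: Δz = 2.3 km ⇒ ΔT = -12.42°C; T = 1.26°C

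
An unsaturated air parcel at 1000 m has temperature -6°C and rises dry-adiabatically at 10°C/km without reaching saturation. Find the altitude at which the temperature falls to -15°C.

Height above start = (-6 − (-15)) / 10 = 0.9 km
Altitude = 1000 m + 900 m = 1900 m

1900 m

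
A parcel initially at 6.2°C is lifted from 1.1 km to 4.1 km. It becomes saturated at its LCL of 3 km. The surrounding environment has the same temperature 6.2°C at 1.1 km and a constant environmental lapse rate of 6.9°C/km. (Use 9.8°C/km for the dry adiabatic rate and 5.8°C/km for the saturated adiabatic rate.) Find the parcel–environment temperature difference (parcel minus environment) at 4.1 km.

-4.3°C (parcel cooler than environment)

Parcel:
  1100 → 3000 m (dry, 9.8°C/km): ΔT = -9.8 × 1.9 = -18.62°C → T = -12.42°C
  3000 → 4100 m (saturated, 5.8°C/km): ΔT = -5.8 × 1.1 = -6.38°C → T = -18.8°C
Environment:
  1100 → 4100 m (environment, 6.9°C/km): ΔT = -6.9 × 3 = -20.7°C → T = -14.5°C
T_parcel − T_env = -18.8 − (-14.5) = -4.3°C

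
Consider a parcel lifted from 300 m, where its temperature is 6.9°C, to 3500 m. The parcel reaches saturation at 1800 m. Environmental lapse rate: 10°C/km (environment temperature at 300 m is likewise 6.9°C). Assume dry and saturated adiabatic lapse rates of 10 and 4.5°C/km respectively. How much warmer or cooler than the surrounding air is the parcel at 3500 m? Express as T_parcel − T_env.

Parcel:
  300 → 1800 m (dry, 10°C/km): ΔT = -10 × 1.5 = -15°C → T = -8.1°C
  1800 → 3500 m (saturated, 4.5°C/km): ΔT = -4.5 × 1.7 = -7.65°C → T = -15.75°C
Environment:
  300 → 3500 m (environment, 10°C/km): ΔT = -10 × 3.2 = -32°C → T = -25.1°C
T_parcel − T_env = -15.75 − (-25.1) = +9.35°C

+9.35°C (parcel warmer than environment)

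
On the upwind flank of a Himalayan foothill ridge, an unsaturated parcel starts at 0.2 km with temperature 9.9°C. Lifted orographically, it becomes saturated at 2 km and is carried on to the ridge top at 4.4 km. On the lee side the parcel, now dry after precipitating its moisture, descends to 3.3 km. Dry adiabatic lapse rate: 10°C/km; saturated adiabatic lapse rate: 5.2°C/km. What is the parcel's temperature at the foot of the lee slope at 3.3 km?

-9.58°C

200 → 2000 m (dry, 10°C/km): ΔT = -10 × 1.8 = -18°C → T = -8.1°C
2000 → 4400 m (saturated, 5.2°C/km): ΔT = -5.2 × 2.4 = -12.48°C → T = -20.58°C
4400 → 3300 m (dry descent, 10°C/km): ΔT = +10 × 1.1 = +11°C → T = -9.58°C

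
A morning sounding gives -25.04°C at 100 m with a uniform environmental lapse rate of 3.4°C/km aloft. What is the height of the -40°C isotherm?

Height above start = (-25.04 − (-40)) / 3.4 = 4.4 km
Altitude = 100 m + 4400 m = 4500 m

4500 m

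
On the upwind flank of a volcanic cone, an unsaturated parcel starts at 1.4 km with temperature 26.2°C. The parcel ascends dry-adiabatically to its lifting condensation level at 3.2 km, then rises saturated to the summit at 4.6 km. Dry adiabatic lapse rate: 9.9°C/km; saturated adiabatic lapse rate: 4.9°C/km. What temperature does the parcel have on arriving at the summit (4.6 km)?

1.52°C

Dry to 3200 m: -9.9 × 1.8 km = -17.82°C, so T = 8.38°C.
Saturated to 4600 m: -4.9 × 1.4 km = -6.86°C, so T = 1.52°C.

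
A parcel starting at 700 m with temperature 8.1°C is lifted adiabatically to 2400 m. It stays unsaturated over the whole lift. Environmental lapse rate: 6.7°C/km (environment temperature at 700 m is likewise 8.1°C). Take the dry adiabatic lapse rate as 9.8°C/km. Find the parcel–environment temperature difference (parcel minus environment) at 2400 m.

Parcel:
  From 700 m to 2400 m (dry): cools by 9.8 × 1.7 = 16.66°C, giving -8.56°C.
Environment:
  From 700 m to 2400 m (environment): cools by 6.7 × 1.7 = 11.39°C, giving -3.29°C.
T_parcel − T_env = -8.56 − (-3.29) = -5.27°C

-5.27°C (parcel cooler than environment)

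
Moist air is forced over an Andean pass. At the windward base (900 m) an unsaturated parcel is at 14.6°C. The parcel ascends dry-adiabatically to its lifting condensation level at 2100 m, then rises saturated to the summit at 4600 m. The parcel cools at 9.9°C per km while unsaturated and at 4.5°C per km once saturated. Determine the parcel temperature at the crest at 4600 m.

-8.53°C

From 900 m to 2100 m (dry): cools by 9.9 × 1.2 = 11.88°C, giving 2.72°C.
From 2100 m to 4600 m (saturated): cools by 4.5 × 2.5 = 11.25°C, giving -8.53°C.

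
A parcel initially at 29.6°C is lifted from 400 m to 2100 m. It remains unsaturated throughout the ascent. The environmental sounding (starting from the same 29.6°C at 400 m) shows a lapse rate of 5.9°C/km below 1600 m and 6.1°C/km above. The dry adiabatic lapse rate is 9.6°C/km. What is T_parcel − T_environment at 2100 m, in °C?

Parcel:
  400–2100 m, dry: Δz = 1.7 km ⇒ ΔT = -16.32°C; T = 13.28°C
Environment:
  400–1600 m, environment, lower layer: Δz = 1.2 km ⇒ ΔT = -7.08°C; T = 22.52°C
  1600–2100 m, environment, upper layer: Δz = 0.5 km ⇒ ΔT = -3.05°C; T = 19.47°C
T_parcel − T_env = 13.28 − 19.47 = -6.19°C

-6.19°C (parcel cooler than environment)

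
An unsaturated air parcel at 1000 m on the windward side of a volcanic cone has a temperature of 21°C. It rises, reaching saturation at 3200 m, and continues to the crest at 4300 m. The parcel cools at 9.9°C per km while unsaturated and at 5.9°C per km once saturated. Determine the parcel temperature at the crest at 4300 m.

-7.27°C

From 1000 m to 3200 m (dry): cools by 9.9 × 2.2 = 21.78°C, giving -0.78°C.
From 3200 m to 4300 m (saturated): cools by 5.9 × 1.1 = 6.49°C, giving -7.27°C.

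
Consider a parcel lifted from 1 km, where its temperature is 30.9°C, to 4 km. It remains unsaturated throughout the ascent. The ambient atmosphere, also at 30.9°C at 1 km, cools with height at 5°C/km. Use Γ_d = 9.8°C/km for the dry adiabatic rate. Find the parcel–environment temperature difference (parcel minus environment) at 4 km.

Parcel:
  1000–4000 m, dry: Δz = 3 km ⇒ ΔT = -29.4°C; T = 1.5°C
Environment:
  1000–4000 m, environment: Δz = 3 km ⇒ ΔT = -15°C; T = 15.9°C
T_parcel − T_env = 1.5 − 15.9 = -14.4°C

-14.4°C (parcel cooler than environment)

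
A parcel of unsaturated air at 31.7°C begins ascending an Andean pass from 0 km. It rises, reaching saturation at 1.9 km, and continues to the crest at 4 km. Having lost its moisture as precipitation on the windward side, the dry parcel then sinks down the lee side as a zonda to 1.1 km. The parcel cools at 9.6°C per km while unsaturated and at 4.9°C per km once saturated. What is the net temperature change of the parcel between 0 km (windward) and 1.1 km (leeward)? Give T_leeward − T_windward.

0–1900 m, dry: Δz = 1.9 km ⇒ ΔT = -18.24°C; T = 13.46°C
1900–4000 m, saturated: Δz = 2.1 km ⇒ ΔT = -10.29°C; T = 3.17°C
4000–1100 m, dry descent: Δz = 2.9 km ⇒ ΔT = +27.84°C; T = 31.01°C
Net change vs windward start: 31.01 − 31.7 = -0.69°C

-0.69°C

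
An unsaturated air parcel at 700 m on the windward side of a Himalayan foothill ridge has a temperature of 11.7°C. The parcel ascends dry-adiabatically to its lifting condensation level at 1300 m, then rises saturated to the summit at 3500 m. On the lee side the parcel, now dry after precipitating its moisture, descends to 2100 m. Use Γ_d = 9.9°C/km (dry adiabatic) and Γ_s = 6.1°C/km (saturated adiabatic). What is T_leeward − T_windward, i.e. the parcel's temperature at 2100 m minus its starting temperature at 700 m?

Dry to 1300 m: -9.9 × 0.6 km = -5.94°C, so T = 5.76°C.
Saturated to 3500 m: -6.1 × 2.2 km = -13.42°C, so T = -7.66°C.
Dry descent to 2100 m: +9.9 × 1.4 km = +13.86°C, so T = 6.2°C.
Net change vs windward start: 6.2 − 11.7 = -5.5°C

-5.5°C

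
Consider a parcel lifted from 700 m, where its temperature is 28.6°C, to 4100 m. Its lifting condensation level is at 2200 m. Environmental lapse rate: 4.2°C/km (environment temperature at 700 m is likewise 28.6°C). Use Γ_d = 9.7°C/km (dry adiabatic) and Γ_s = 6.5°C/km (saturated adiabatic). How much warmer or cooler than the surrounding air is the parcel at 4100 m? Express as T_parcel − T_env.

Parcel:
  700–2200 m, dry: Δz = 1.5 km ⇒ ΔT = -14.55°C; T = 14.05°C
  2200–4100 m, saturated: Δz = 1.9 km ⇒ ΔT = -12.35°C; T = 1.7°C
Environment:
  700–4100 m, environment: Δz = 3.4 km ⇒ ΔT = -14.28°C; T = 14.32°C
T_parcel − T_env = 1.7 − 14.32 = -12.62°C

-12.62°C (parcel cooler than environment)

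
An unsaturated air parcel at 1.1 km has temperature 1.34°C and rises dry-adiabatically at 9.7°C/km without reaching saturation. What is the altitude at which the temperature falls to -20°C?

Height above start = (1.34 − (-20)) / 9.7 = 2.2 km
Altitude = 1100 m + 2200 m = 3300 m

3.3 km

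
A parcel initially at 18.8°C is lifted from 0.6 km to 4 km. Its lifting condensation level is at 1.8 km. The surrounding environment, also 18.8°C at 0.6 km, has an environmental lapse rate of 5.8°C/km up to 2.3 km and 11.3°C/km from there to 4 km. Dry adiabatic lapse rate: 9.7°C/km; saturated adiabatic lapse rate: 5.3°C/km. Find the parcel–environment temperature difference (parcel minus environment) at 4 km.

Parcel:
  600–1800 m, dry: Δz = 1.2 km ⇒ ΔT = -11.64°C; T = 7.16°C
  1800–4000 m, saturated: Δz = 2.2 km ⇒ ΔT = -11.66°C; T = -4.5°C
Environment:
  600–2300 m, environment, lower layer: Δz = 1.7 km ⇒ ΔT = -9.86°C; T = 8.94°C
  2300–4000 m, environment, upper layer: Δz = 1.7 km ⇒ ΔT = -19.21°C; T = -10.27°C
T_parcel − T_env = -4.5 − (-10.27) = +5.77°C

+5.77°C (parcel warmer than environment)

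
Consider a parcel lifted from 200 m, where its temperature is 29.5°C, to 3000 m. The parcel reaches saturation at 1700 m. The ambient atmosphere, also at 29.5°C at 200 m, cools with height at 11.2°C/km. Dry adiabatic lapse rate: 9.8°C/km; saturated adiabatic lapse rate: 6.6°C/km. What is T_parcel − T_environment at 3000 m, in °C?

Parcel:
  200 → 1700 m (dry, 9.8°C/km): ΔT = -9.8 × 1.5 = -14.7°C → T = 14.8°C
  1700 → 3000 m (saturated, 6.6°C/km): ΔT = -6.6 × 1.3 = -8.58°C → T = 6.22°C
Environment:
  200 → 3000 m (environment, 11.2°C/km): ΔT = -11.2 × 2.8 = -31.36°C → T = -1.86°C
T_parcel − T_env = 6.22 − (-1.86) = +8.08°C

+8.08°C (parcel warmer than environment)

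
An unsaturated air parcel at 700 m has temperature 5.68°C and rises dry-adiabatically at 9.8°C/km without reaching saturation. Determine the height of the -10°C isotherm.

Height above start = (5.68 − (-10)) / 9.8 = 1.6 km
Altitude = 700 m + 1600 m = 2300 m

2300 m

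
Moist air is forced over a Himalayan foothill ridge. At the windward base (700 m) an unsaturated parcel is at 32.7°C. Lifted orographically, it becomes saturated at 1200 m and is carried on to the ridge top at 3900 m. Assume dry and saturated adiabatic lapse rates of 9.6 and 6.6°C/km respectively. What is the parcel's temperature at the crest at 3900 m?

10.08°C

Dry to 1200 m: -9.6 × 0.5 km = -4.8°C, so T = 27.9°C.
Saturated to 3900 m: -6.6 × 2.7 km = -17.82°C, so T = 10.08°C.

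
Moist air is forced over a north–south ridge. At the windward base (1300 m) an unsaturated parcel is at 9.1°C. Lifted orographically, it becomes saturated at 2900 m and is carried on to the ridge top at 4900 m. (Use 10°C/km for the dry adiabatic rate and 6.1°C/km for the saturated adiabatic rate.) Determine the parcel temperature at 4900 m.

1300–2900 m, dry: Δz = 1.6 km ⇒ ΔT = -16°C; T = -6.9°C
2900–4900 m, saturated: Δz = 2 km ⇒ ΔT = -12.2°C; T = -19.1°C

-19.1°C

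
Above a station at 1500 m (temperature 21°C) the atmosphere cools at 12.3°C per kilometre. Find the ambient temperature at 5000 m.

-22.05°C

From 1500 m to 5000 m (environmental): cools by 12.3 × 3.5 = 43.05°C, giving -22.05°C.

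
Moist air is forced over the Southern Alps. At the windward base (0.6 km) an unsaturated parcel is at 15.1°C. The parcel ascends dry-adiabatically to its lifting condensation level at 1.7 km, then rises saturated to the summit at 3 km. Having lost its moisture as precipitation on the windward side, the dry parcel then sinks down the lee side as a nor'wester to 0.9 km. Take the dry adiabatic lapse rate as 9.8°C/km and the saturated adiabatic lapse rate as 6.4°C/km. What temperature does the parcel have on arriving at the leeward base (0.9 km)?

600–1700 m, dry: Δz = 1.1 km ⇒ ΔT = -10.78°C; T = 4.32°C
1700–3000 m, saturated: Δz = 1.3 km ⇒ ΔT = -8.32°C; T = -4°C
3000–900 m, dry descent: Δz = 2.1 km ⇒ ΔT = +20.58°C; T = 16.58°C

16.58°C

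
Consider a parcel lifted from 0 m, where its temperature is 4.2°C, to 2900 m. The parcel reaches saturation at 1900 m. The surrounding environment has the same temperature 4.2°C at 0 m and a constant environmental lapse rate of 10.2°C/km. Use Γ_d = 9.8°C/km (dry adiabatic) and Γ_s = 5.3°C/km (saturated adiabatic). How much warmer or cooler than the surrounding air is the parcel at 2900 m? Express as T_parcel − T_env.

Parcel:
  From 0 m to 1900 m (dry): cools by 9.8 × 1.9 = 18.62°C, giving -14.42°C.
  From 1900 m to 2900 m (saturated): cools by 5.3 × 1 = 5.3°C, giving -19.72°C.
Environment:
  From 0 m to 2900 m (environment): cools by 10.2 × 2.9 = 29.58°C, giving -25.38°C.
T_parcel − T_env = -19.72 − (-25.38) = +5.66°C

+5.66°C (parcel warmer than environment)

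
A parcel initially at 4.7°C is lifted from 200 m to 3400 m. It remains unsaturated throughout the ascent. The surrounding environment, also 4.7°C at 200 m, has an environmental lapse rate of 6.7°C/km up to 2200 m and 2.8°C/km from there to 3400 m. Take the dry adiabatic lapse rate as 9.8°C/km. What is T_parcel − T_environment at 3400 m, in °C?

-14.6°C (parcel cooler than environment)

Parcel:
  From 200 m to 3400 m (dry): cools by 9.8 × 3.2 = 31.36°C, giving -26.66°C.
Environment:
  From 200 m to 2200 m (environment, lower layer): cools by 6.7 × 2 = 13.4°C, giving -8.7°C.
  From 2200 m to 3400 m (environment, upper layer): cools by 2.8 × 1.2 = 3.36°C, giving -12.06°C.
T_parcel − T_env = -26.66 − (-12.06) = -14.6°C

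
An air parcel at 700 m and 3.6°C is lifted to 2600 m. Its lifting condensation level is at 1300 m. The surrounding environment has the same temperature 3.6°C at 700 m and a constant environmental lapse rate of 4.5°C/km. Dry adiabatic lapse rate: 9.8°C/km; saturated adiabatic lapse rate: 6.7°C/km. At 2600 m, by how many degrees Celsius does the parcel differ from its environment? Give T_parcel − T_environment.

-6.04°C (parcel cooler than environment)

Parcel:
  Dry to 1300 m: -9.8 × 0.6 km = -5.88°C, so T = -2.28°C.
  Saturated to 2600 m: -6.7 × 1.3 km = -8.71°C, so T = -10.99°C.
Environment:
  Environment to 2600 m: -4.5 × 1.9 km = -8.55°C, so T = -4.95°C.
T_parcel − T_env = -10.99 − (-4.95) = -6.04°C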